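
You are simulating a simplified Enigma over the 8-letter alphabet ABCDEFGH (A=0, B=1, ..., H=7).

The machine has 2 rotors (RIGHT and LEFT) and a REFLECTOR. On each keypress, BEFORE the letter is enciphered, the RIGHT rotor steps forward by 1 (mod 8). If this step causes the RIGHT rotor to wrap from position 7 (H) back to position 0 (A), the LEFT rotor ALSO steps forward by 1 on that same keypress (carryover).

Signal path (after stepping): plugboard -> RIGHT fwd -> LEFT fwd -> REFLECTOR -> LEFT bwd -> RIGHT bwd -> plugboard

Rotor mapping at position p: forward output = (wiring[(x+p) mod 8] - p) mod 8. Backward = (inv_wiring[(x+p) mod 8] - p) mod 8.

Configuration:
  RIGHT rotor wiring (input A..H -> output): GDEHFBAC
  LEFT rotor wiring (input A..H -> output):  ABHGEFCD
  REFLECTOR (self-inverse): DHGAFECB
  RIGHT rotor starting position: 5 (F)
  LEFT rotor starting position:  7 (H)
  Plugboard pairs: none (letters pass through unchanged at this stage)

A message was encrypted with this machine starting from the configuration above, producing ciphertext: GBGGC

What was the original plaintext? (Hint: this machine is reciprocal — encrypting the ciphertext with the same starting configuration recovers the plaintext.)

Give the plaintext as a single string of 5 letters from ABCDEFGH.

Char 1 ('G'): step: R->6, L=7; G->plug->G->R->H->L->D->refl->A->L'->D->R'->H->plug->H
Char 2 ('B'): step: R->7, L=7; B->plug->B->R->H->L->D->refl->A->L'->D->R'->A->plug->A
Char 3 ('G'): step: R->0, L->0 (L advanced); G->plug->G->R->A->L->A->refl->D->L'->H->R'->D->plug->D
Char 4 ('G'): step: R->1, L=0; G->plug->G->R->B->L->B->refl->H->L'->C->R'->A->plug->A
Char 5 ('C'): step: R->2, L=0; C->plug->C->R->D->L->G->refl->C->L'->G->R'->E->plug->E

Answer: HADAE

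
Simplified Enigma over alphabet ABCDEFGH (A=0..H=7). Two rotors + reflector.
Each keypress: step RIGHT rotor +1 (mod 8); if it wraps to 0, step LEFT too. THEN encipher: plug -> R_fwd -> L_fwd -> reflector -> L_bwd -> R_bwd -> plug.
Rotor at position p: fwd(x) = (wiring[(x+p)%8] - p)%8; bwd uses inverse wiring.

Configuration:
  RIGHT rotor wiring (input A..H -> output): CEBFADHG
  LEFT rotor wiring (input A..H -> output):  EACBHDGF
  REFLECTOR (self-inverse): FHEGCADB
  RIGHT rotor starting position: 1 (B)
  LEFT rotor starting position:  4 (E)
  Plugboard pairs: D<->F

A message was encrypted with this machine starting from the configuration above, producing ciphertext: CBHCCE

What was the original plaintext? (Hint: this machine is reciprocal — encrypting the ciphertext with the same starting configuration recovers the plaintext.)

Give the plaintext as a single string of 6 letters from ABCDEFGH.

Char 1 ('C'): step: R->2, L=4; C->plug->C->R->G->L->G->refl->D->L'->A->R'->G->plug->G
Char 2 ('B'): step: R->3, L=4; B->plug->B->R->F->L->E->refl->C->L'->C->R'->A->plug->A
Char 3 ('H'): step: R->4, L=4; H->plug->H->R->B->L->H->refl->B->L'->D->R'->C->plug->C
Char 4 ('C'): step: R->5, L=4; C->plug->C->R->B->L->H->refl->B->L'->D->R'->H->plug->H
Char 5 ('C'): step: R->6, L=4; C->plug->C->R->E->L->A->refl->F->L'->H->R'->F->plug->D
Char 6 ('E'): step: R->7, L=4; E->plug->E->R->G->L->G->refl->D->L'->A->R'->H->plug->H

Answer: GACHDH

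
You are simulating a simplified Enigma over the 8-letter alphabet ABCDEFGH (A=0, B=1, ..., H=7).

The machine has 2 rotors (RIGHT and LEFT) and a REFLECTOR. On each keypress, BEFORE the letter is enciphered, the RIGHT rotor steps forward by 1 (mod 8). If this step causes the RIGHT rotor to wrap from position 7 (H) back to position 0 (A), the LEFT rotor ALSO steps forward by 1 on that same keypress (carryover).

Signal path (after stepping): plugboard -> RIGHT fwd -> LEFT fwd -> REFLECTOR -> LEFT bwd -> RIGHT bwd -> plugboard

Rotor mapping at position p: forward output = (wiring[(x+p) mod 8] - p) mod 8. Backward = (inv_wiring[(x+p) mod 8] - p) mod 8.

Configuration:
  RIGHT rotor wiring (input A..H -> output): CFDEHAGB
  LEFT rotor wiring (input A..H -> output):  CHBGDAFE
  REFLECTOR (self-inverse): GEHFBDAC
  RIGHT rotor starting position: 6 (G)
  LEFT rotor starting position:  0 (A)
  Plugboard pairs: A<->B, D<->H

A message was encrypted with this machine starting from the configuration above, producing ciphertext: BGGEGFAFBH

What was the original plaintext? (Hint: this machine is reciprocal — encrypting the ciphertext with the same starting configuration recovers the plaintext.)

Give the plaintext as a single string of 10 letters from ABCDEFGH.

Char 1 ('B'): step: R->7, L=0; B->plug->A->R->C->L->B->refl->E->L'->H->R'->H->plug->D
Char 2 ('G'): step: R->0, L->1 (L advanced); G->plug->G->R->G->L->D->refl->F->L'->C->R'->A->plug->B
Char 3 ('G'): step: R->1, L=1; G->plug->G->R->A->L->G->refl->A->L'->B->R'->H->plug->D
Char 4 ('E'): step: R->2, L=1; E->plug->E->R->E->L->H->refl->C->L'->D->R'->H->plug->D
Char 5 ('G'): step: R->3, L=1; G->plug->G->R->C->L->F->refl->D->L'->G->R'->E->plug->E
Char 6 ('F'): step: R->4, L=1; F->plug->F->R->B->L->A->refl->G->L'->A->R'->H->plug->D
Char 7 ('A'): step: R->5, L=1; A->plug->B->R->B->L->A->refl->G->L'->A->R'->E->plug->E
Char 8 ('F'): step: R->6, L=1; F->plug->F->R->G->L->D->refl->F->L'->C->R'->H->plug->D
Char 9 ('B'): step: R->7, L=1; B->plug->A->R->C->L->F->refl->D->L'->G->R'->C->plug->C
Char 10 ('H'): step: R->0, L->2 (L advanced); H->plug->D->R->E->L->D->refl->F->L'->H->R'->E->plug->E

Answer: DBDDEDEDCE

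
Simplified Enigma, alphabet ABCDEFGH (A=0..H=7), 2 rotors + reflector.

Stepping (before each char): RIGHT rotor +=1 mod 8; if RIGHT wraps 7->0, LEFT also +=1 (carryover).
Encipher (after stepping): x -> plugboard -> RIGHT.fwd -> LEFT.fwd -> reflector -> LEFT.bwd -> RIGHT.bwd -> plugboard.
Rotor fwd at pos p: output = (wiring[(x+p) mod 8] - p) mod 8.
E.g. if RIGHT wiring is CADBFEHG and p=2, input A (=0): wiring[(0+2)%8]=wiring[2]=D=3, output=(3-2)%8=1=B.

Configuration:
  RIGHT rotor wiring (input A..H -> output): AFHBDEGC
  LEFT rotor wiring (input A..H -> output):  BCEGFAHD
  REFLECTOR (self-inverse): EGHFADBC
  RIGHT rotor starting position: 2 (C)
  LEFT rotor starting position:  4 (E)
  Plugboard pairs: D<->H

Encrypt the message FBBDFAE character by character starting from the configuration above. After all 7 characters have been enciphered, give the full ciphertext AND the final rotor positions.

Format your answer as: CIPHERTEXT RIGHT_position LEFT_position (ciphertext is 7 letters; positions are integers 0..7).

Answer: BDDEEFD 1 5

Derivation:
Char 1 ('F'): step: R->3, L=4; F->plug->F->R->F->L->G->refl->B->L'->A->R'->B->plug->B
Char 2 ('B'): step: R->4, L=4; B->plug->B->R->A->L->B->refl->G->L'->F->R'->H->plug->D
Char 3 ('B'): step: R->5, L=4; B->plug->B->R->B->L->E->refl->A->L'->G->R'->H->plug->D
Char 4 ('D'): step: R->6, L=4; D->plug->H->R->G->L->A->refl->E->L'->B->R'->E->plug->E
Char 5 ('F'): step: R->7, L=4; F->plug->F->R->E->L->F->refl->D->L'->C->R'->E->plug->E
Char 6 ('A'): step: R->0, L->5 (L advanced); A->plug->A->R->A->L->D->refl->F->L'->E->R'->F->plug->F
Char 7 ('E'): step: R->1, L=5; E->plug->E->R->D->L->E->refl->A->L'->H->R'->H->plug->D
Final: ciphertext=BDDEEFD, RIGHT=1, LEFT=5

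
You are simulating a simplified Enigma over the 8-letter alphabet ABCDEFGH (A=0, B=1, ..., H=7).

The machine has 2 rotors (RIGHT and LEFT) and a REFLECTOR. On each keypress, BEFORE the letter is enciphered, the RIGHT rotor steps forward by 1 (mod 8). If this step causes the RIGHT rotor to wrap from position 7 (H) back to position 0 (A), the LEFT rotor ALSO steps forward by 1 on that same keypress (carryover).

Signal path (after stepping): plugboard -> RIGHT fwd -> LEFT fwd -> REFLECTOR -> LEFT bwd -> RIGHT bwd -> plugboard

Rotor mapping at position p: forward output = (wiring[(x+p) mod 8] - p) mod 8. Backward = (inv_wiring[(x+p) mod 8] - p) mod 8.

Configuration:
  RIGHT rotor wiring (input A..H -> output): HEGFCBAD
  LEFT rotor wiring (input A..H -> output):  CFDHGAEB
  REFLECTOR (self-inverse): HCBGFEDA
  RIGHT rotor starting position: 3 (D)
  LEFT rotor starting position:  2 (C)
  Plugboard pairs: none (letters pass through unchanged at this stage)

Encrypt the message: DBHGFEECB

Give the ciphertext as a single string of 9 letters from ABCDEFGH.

Char 1 ('D'): step: R->4, L=2; D->plug->D->R->H->L->D->refl->G->L'->D->R'->E->plug->E
Char 2 ('B'): step: R->5, L=2; B->plug->B->R->D->L->G->refl->D->L'->H->R'->E->plug->E
Char 3 ('H'): step: R->6, L=2; H->plug->H->R->D->L->G->refl->D->L'->H->R'->F->plug->F
Char 4 ('G'): step: R->7, L=2; G->plug->G->R->C->L->E->refl->F->L'->B->R'->H->plug->H
Char 5 ('F'): step: R->0, L->3 (L advanced); F->plug->F->R->B->L->D->refl->G->L'->E->R'->B->plug->B
Char 6 ('E'): step: R->1, L=3; E->plug->E->R->A->L->E->refl->F->L'->C->R'->G->plug->G
Char 7 ('E'): step: R->2, L=3; E->plug->E->R->G->L->C->refl->B->L'->D->R'->B->plug->B
Char 8 ('C'): step: R->3, L=3; C->plug->C->R->G->L->C->refl->B->L'->D->R'->H->plug->H
Char 9 ('B'): step: R->4, L=3; B->plug->B->R->F->L->H->refl->A->L'->H->R'->D->plug->D

Answer: EEFHBGBHD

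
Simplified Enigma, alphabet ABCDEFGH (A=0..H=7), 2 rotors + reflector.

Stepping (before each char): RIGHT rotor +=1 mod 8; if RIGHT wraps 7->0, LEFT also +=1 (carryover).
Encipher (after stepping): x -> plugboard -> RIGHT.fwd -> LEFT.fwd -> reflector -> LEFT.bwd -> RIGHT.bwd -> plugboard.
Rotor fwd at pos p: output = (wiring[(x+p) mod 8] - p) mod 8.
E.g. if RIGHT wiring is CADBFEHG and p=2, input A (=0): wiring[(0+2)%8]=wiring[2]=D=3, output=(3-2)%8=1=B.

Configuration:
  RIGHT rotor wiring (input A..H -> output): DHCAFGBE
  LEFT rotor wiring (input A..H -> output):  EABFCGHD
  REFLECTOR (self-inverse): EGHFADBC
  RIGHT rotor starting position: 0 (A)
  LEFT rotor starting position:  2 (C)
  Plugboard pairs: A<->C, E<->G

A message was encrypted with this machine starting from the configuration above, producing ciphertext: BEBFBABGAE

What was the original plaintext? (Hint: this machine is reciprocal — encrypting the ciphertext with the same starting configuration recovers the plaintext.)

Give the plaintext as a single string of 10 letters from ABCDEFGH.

Char 1 ('B'): step: R->1, L=2; B->plug->B->R->B->L->D->refl->F->L'->E->R'->D->plug->D
Char 2 ('E'): step: R->2, L=2; E->plug->G->R->B->L->D->refl->F->L'->E->R'->D->plug->D
Char 3 ('B'): step: R->3, L=2; B->plug->B->R->C->L->A->refl->E->L'->D->R'->C->plug->A
Char 4 ('F'): step: R->4, L=2; F->plug->F->R->D->L->E->refl->A->L'->C->R'->B->plug->B
Char 5 ('B'): step: R->5, L=2; B->plug->B->R->E->L->F->refl->D->L'->B->R'->A->plug->C
Char 6 ('A'): step: R->6, L=2; A->plug->C->R->F->L->B->refl->G->L'->H->R'->G->plug->E
Char 7 ('B'): step: R->7, L=2; B->plug->B->R->E->L->F->refl->D->L'->B->R'->E->plug->G
Char 8 ('G'): step: R->0, L->3 (L advanced); G->plug->E->R->F->L->B->refl->G->L'->H->R'->B->plug->B
Char 9 ('A'): step: R->1, L=3; A->plug->C->R->H->L->G->refl->B->L'->F->R'->E->plug->G
Char 10 ('E'): step: R->2, L=3; E->plug->G->R->B->L->H->refl->C->L'->A->R'->A->plug->C

Answer: DDABCEGBGC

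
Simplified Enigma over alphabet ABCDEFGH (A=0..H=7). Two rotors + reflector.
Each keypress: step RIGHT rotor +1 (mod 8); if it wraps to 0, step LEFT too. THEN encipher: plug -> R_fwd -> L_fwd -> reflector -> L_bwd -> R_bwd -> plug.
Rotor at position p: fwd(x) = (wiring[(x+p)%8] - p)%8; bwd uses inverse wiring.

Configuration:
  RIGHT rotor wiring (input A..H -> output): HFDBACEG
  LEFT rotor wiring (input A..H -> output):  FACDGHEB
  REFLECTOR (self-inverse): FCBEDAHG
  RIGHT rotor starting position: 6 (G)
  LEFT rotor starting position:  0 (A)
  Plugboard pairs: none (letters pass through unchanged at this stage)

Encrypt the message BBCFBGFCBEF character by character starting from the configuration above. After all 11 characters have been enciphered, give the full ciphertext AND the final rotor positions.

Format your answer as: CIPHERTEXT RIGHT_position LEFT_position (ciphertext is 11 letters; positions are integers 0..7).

Answer: FAADCHHGDCC 1 2

Derivation:
Char 1 ('B'): step: R->7, L=0; B->plug->B->R->A->L->F->refl->A->L'->B->R'->F->plug->F
Char 2 ('B'): step: R->0, L->1 (L advanced); B->plug->B->R->F->L->D->refl->E->L'->H->R'->A->plug->A
Char 3 ('C'): step: R->1, L=1; C->plug->C->R->A->L->H->refl->G->L'->E->R'->A->plug->A
Char 4 ('F'): step: R->2, L=1; F->plug->F->R->E->L->G->refl->H->L'->A->R'->D->plug->D
Char 5 ('B'): step: R->3, L=1; B->plug->B->R->F->L->D->refl->E->L'->H->R'->C->plug->C
Char 6 ('G'): step: R->4, L=1; G->plug->G->R->H->L->E->refl->D->L'->F->R'->H->plug->H
Char 7 ('F'): step: R->5, L=1; F->plug->F->R->G->L->A->refl->F->L'->D->R'->H->plug->H
Char 8 ('C'): step: R->6, L=1; C->plug->C->R->B->L->B->refl->C->L'->C->R'->G->plug->G
Char 9 ('B'): step: R->7, L=1; B->plug->B->R->A->L->H->refl->G->L'->E->R'->D->plug->D
Char 10 ('E'): step: R->0, L->2 (L advanced); E->plug->E->R->A->L->A->refl->F->L'->D->R'->C->plug->C
Char 11 ('F'): step: R->1, L=2; F->plug->F->R->D->L->F->refl->A->L'->A->R'->C->plug->C
Final: ciphertext=FAADCHHGDCC, RIGHT=1, LEFT=2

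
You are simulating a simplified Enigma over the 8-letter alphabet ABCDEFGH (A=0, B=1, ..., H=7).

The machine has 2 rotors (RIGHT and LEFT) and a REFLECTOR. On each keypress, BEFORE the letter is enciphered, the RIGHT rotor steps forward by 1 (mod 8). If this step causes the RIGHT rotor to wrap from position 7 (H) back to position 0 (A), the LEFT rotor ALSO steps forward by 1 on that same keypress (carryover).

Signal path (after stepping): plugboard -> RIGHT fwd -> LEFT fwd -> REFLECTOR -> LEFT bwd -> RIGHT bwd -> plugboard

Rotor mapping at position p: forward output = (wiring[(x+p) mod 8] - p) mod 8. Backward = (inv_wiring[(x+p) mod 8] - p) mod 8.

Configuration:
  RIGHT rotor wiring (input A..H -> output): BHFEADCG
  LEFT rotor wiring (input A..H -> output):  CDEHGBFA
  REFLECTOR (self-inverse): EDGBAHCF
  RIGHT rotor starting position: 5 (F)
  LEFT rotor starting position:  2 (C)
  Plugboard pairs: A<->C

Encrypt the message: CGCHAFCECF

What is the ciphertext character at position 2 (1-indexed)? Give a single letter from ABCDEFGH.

Char 1 ('C'): step: R->6, L=2; C->plug->A->R->E->L->D->refl->B->L'->H->R'->E->plug->E
Char 2 ('G'): step: R->7, L=2; G->plug->G->R->E->L->D->refl->B->L'->H->R'->A->plug->C

C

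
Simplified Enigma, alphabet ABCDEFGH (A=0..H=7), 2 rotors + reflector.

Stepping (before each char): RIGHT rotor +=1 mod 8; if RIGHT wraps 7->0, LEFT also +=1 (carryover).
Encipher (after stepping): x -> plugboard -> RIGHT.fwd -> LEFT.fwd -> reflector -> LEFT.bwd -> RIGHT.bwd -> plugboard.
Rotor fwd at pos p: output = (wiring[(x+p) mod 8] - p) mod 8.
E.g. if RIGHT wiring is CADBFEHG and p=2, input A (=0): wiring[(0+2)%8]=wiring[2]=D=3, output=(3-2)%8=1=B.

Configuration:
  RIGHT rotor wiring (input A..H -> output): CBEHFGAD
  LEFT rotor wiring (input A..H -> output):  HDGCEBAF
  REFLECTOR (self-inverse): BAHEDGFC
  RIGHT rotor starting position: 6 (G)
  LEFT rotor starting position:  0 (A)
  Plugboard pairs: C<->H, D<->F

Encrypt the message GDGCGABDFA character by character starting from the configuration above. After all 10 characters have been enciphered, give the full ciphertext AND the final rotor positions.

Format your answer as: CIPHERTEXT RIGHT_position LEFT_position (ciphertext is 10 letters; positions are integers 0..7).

Char 1 ('G'): step: R->7, L=0; G->plug->G->R->H->L->F->refl->G->L'->C->R'->C->plug->H
Char 2 ('D'): step: R->0, L->1 (L advanced); D->plug->F->R->G->L->E->refl->D->L'->D->R'->H->plug->C
Char 3 ('G'): step: R->1, L=1; G->plug->G->R->C->L->B->refl->A->L'->E->R'->D->plug->F
Char 4 ('C'): step: R->2, L=1; C->plug->H->R->H->L->G->refl->F->L'->B->R'->F->plug->D
Char 5 ('G'): step: R->3, L=1; G->plug->G->R->G->L->E->refl->D->L'->D->R'->C->plug->H
Char 6 ('A'): step: R->4, L=1; A->plug->A->R->B->L->F->refl->G->L'->H->R'->D->plug->F
Char 7 ('B'): step: R->5, L=1; B->plug->B->R->D->L->D->refl->E->L'->G->R'->C->plug->H
Char 8 ('D'): step: R->6, L=1; D->plug->F->R->B->L->F->refl->G->L'->H->R'->G->plug->G
Char 9 ('F'): step: R->7, L=1; F->plug->D->R->F->L->H->refl->C->L'->A->R'->E->plug->E
Char 10 ('A'): step: R->0, L->2 (L advanced); A->plug->A->R->C->L->C->refl->H->L'->D->R'->H->plug->C
Final: ciphertext=HCFDHFHGEC, RIGHT=0, LEFT=2

Answer: HCFDHFHGEC 0 2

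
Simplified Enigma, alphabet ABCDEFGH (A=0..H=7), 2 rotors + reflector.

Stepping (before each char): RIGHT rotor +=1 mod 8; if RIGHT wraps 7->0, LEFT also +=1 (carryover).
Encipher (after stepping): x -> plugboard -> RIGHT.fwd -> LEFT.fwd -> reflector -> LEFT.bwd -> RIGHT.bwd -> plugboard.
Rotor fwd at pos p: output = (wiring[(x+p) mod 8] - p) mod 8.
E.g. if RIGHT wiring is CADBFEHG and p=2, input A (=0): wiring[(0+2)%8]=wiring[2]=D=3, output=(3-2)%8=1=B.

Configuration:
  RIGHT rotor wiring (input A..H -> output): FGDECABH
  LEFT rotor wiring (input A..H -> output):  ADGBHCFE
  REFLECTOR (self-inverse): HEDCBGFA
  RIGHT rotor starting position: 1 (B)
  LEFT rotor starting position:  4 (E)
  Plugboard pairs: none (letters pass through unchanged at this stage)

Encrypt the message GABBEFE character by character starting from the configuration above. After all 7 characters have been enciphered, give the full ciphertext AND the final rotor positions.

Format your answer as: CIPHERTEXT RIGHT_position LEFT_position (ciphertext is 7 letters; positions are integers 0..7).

Char 1 ('G'): step: R->2, L=4; G->plug->G->R->D->L->A->refl->H->L'->F->R'->F->plug->F
Char 2 ('A'): step: R->3, L=4; A->plug->A->R->B->L->G->refl->F->L'->H->R'->B->plug->B
Char 3 ('B'): step: R->4, L=4; B->plug->B->R->E->L->E->refl->B->L'->C->R'->F->plug->F
Char 4 ('B'): step: R->5, L=4; B->plug->B->R->E->L->E->refl->B->L'->C->R'->C->plug->C
Char 5 ('E'): step: R->6, L=4; E->plug->E->R->F->L->H->refl->A->L'->D->R'->A->plug->A
Char 6 ('F'): step: R->7, L=4; F->plug->F->R->D->L->A->refl->H->L'->F->R'->E->plug->E
Char 7 ('E'): step: R->0, L->5 (L advanced); E->plug->E->R->C->L->H->refl->A->L'->B->R'->G->plug->G
Final: ciphertext=FBFCAEG, RIGHT=0, LEFT=5

Answer: FBFCAEG 0 5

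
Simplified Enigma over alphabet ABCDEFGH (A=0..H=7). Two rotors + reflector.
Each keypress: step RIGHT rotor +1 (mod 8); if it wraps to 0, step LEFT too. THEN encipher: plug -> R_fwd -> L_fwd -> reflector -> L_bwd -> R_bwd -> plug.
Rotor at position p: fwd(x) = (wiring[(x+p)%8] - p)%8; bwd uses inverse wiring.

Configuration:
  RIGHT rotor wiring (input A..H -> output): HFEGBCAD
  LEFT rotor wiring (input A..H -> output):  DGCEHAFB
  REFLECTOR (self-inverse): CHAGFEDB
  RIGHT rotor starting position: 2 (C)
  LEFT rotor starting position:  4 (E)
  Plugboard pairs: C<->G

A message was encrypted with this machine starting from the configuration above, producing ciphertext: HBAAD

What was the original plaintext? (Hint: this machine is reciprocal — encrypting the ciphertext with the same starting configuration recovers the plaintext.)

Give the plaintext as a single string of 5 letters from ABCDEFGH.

Char 1 ('H'): step: R->3, L=4; H->plug->H->R->B->L->E->refl->F->L'->D->R'->A->plug->A
Char 2 ('B'): step: R->4, L=4; B->plug->B->R->G->L->G->refl->D->L'->A->R'->G->plug->C
Char 3 ('A'): step: R->5, L=4; A->plug->A->R->F->L->C->refl->A->L'->H->R'->F->plug->F
Char 4 ('A'): step: R->6, L=4; A->plug->A->R->C->L->B->refl->H->L'->E->R'->H->plug->H
Char 5 ('D'): step: R->7, L=4; D->plug->D->R->F->L->C->refl->A->L'->H->R'->E->plug->E

Answer: ACFHE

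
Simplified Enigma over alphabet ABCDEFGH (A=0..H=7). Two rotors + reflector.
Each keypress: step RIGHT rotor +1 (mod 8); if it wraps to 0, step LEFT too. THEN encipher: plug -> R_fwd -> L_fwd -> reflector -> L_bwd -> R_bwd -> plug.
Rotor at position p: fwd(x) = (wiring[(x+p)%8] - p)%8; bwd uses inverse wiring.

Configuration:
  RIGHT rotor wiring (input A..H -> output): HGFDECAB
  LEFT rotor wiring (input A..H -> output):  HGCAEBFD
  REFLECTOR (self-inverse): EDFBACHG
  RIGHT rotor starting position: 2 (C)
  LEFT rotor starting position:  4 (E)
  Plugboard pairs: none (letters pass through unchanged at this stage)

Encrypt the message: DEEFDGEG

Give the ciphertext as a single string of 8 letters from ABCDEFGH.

Answer: BBACGHGA

Derivation:
Char 1 ('D'): step: R->3, L=4; D->plug->D->R->F->L->C->refl->F->L'->B->R'->B->plug->B
Char 2 ('E'): step: R->4, L=4; E->plug->E->R->D->L->H->refl->G->L'->G->R'->B->plug->B
Char 3 ('E'): step: R->5, L=4; E->plug->E->R->B->L->F->refl->C->L'->F->R'->A->plug->A
Char 4 ('F'): step: R->6, L=4; F->plug->F->R->F->L->C->refl->F->L'->B->R'->C->plug->C
Char 5 ('D'): step: R->7, L=4; D->plug->D->R->G->L->G->refl->H->L'->D->R'->G->plug->G
Char 6 ('G'): step: R->0, L->5 (L advanced); G->plug->G->R->A->L->E->refl->A->L'->B->R'->H->plug->H
Char 7 ('E'): step: R->1, L=5; E->plug->E->R->B->L->A->refl->E->L'->A->R'->G->plug->G
Char 8 ('G'): step: R->2, L=5; G->plug->G->R->F->L->F->refl->C->L'->D->R'->A->plug->A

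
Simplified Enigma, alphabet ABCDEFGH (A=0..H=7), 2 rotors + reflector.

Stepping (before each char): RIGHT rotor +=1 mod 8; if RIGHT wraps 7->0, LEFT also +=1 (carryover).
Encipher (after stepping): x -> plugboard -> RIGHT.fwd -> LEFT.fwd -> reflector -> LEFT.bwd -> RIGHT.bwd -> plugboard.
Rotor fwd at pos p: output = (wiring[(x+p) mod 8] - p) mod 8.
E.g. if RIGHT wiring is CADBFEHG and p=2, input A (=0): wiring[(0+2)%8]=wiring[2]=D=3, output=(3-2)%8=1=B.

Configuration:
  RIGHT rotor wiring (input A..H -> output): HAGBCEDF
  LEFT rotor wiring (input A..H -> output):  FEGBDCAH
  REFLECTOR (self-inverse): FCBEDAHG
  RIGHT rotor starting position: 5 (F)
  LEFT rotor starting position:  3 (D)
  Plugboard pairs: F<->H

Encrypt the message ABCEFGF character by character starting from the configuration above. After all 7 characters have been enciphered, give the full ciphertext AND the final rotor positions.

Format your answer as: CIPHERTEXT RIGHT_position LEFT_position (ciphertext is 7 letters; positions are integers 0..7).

Char 1 ('A'): step: R->6, L=3; A->plug->A->R->F->L->C->refl->B->L'->G->R'->H->plug->F
Char 2 ('B'): step: R->7, L=3; B->plug->B->R->A->L->G->refl->H->L'->C->R'->E->plug->E
Char 3 ('C'): step: R->0, L->4 (L advanced); C->plug->C->R->G->L->C->refl->B->L'->E->R'->F->plug->H
Char 4 ('E'): step: R->1, L=4; E->plug->E->R->D->L->D->refl->E->L'->C->R'->F->plug->H
Char 5 ('F'): step: R->2, L=4; F->plug->H->R->G->L->C->refl->B->L'->E->R'->A->plug->A
Char 6 ('G'): step: R->3, L=4; G->plug->G->R->F->L->A->refl->F->L'->H->R'->B->plug->B
Char 7 ('F'): step: R->4, L=4; F->plug->H->R->F->L->A->refl->F->L'->H->R'->C->plug->C
Final: ciphertext=FEHHABC, RIGHT=4, LEFT=4

Answer: FEHHABC 4 4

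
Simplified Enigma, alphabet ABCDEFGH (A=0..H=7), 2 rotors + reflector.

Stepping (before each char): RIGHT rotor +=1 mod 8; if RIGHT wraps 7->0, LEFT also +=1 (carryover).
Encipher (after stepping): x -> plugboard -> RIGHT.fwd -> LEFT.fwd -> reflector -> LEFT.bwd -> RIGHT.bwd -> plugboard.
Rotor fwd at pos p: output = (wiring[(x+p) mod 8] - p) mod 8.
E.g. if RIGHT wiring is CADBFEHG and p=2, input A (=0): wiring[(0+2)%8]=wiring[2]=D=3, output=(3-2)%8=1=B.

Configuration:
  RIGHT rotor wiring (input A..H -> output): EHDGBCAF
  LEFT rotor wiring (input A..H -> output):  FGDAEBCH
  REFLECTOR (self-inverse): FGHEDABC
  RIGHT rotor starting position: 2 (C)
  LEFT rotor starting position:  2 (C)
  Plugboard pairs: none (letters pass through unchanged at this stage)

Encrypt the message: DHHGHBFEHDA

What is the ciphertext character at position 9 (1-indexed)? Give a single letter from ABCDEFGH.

Char 1 ('D'): step: R->3, L=2; D->plug->D->R->F->L->F->refl->A->L'->E->R'->G->plug->G
Char 2 ('H'): step: R->4, L=2; H->plug->H->R->C->L->C->refl->H->L'->D->R'->F->plug->F
Char 3 ('H'): step: R->5, L=2; H->plug->H->R->E->L->A->refl->F->L'->F->R'->A->plug->A
Char 4 ('G'): step: R->6, L=2; G->plug->G->R->D->L->H->refl->C->L'->C->R'->A->plug->A
Char 5 ('H'): step: R->7, L=2; H->plug->H->R->B->L->G->refl->B->L'->A->R'->C->plug->C
Char 6 ('B'): step: R->0, L->3 (L advanced); B->plug->B->R->H->L->A->refl->F->L'->A->R'->G->plug->G
Char 7 ('F'): step: R->1, L=3; F->plug->F->R->H->L->A->refl->F->L'->A->R'->D->plug->D
Char 8 ('E'): step: R->2, L=3; E->plug->E->R->G->L->D->refl->E->L'->E->R'->B->plug->B
Char 9 ('H'): step: R->3, L=3; H->plug->H->R->A->L->F->refl->A->L'->H->R'->C->plug->C

C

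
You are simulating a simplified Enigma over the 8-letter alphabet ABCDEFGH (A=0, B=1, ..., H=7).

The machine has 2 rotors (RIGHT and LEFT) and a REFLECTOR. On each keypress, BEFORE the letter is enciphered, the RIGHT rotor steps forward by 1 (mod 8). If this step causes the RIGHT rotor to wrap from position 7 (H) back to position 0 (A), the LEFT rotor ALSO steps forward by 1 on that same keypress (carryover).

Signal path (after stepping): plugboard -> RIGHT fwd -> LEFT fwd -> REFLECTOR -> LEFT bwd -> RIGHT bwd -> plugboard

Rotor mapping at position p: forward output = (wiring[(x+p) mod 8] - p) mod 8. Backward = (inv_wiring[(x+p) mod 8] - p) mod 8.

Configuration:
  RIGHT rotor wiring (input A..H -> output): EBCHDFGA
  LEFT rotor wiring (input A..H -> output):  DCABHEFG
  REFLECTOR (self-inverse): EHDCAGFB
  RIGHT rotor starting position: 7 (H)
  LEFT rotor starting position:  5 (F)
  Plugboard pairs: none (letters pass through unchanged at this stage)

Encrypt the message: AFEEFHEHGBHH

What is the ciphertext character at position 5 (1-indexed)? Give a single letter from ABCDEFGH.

Char 1 ('A'): step: R->0, L->6 (L advanced); A->plug->A->R->E->L->C->refl->D->L'->F->R'->F->plug->F
Char 2 ('F'): step: R->1, L=6; F->plug->F->R->F->L->D->refl->C->L'->E->R'->E->plug->E
Char 3 ('E'): step: R->2, L=6; E->plug->E->R->E->L->C->refl->D->L'->F->R'->B->plug->B
Char 4 ('E'): step: R->3, L=6; E->plug->E->R->F->L->D->refl->C->L'->E->R'->A->plug->A
Char 5 ('F'): step: R->4, L=6; F->plug->F->R->F->L->D->refl->C->L'->E->R'->D->plug->D

D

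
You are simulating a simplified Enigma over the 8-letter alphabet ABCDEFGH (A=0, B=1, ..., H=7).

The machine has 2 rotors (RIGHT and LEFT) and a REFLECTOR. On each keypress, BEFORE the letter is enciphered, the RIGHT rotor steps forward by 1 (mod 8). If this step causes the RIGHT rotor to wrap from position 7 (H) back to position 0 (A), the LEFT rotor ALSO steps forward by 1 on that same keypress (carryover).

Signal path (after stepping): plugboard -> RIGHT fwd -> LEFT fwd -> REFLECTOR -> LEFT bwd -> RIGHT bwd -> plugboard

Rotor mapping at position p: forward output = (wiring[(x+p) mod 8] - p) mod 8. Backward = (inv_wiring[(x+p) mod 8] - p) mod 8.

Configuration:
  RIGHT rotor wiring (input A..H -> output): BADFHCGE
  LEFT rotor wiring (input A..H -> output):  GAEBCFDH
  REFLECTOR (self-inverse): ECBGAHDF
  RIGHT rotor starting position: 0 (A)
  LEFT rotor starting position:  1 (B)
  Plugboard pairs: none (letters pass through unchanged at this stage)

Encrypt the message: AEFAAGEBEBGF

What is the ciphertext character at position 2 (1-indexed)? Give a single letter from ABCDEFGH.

Char 1 ('A'): step: R->1, L=1; A->plug->A->R->H->L->F->refl->H->L'->A->R'->H->plug->H
Char 2 ('E'): step: R->2, L=1; E->plug->E->R->E->L->E->refl->A->L'->C->R'->F->plug->F

F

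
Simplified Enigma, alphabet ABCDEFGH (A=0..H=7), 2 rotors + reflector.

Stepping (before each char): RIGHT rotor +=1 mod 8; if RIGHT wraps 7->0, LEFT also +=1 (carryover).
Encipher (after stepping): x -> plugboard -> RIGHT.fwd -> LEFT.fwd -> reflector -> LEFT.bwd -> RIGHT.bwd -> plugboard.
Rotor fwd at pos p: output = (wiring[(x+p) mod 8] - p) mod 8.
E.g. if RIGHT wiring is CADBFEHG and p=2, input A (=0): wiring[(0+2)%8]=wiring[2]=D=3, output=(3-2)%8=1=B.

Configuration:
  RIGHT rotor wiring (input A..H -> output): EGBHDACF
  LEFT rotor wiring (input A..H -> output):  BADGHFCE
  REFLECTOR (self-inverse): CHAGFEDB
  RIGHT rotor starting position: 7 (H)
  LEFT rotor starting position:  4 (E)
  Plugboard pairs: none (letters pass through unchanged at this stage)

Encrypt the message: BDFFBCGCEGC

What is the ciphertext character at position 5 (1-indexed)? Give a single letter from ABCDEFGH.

Char 1 ('B'): step: R->0, L->5 (L advanced); B->plug->B->R->G->L->B->refl->H->L'->C->R'->G->plug->G
Char 2 ('D'): step: R->1, L=5; D->plug->D->R->C->L->H->refl->B->L'->G->R'->C->plug->C
Char 3 ('F'): step: R->2, L=5; F->plug->F->R->D->L->E->refl->F->L'->B->R'->C->plug->C
Char 4 ('F'): step: R->3, L=5; F->plug->F->R->B->L->F->refl->E->L'->D->R'->G->plug->G
Char 5 ('B'): step: R->4, L=5; B->plug->B->R->E->L->D->refl->G->L'->F->R'->G->plug->G

G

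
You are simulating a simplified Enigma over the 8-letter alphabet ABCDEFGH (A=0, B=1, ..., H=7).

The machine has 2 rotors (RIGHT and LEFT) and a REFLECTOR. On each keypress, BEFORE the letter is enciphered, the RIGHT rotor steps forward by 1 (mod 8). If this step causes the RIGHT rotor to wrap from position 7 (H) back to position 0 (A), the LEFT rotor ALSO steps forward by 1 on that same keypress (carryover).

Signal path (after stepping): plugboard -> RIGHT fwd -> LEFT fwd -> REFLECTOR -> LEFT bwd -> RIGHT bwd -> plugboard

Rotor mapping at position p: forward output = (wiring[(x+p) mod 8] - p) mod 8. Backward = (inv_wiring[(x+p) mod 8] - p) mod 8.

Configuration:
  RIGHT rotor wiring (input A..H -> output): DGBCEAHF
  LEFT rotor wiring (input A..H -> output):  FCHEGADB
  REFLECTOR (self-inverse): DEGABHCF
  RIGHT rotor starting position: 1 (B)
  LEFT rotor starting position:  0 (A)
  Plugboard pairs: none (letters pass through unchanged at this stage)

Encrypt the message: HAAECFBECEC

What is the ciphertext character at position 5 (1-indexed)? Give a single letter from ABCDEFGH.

Char 1 ('H'): step: R->2, L=0; H->plug->H->R->E->L->G->refl->C->L'->B->R'->G->plug->G
Char 2 ('A'): step: R->3, L=0; A->plug->A->R->H->L->B->refl->E->L'->D->R'->G->plug->G
Char 3 ('A'): step: R->4, L=0; A->plug->A->R->A->L->F->refl->H->L'->C->R'->F->plug->F
Char 4 ('E'): step: R->5, L=0; E->plug->E->R->B->L->C->refl->G->L'->E->R'->F->plug->F
Char 5 ('C'): step: R->6, L=0; C->plug->C->R->F->L->A->refl->D->L'->G->R'->G->plug->G

G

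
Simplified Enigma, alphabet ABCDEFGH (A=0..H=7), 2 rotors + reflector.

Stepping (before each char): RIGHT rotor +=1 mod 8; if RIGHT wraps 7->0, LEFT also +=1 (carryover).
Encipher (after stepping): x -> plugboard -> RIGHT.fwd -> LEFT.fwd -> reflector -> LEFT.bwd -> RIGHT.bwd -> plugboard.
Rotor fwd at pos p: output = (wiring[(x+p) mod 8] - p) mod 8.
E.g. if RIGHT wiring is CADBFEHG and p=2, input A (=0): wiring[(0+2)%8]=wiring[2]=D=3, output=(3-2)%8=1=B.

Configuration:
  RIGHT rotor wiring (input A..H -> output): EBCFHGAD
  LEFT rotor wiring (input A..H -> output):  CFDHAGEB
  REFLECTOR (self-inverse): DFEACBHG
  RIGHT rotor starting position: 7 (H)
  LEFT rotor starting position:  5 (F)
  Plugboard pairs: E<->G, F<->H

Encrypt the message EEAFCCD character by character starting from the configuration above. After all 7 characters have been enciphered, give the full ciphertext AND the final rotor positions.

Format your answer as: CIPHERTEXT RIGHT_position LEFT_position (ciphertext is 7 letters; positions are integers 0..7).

Answer: FDBHHFF 6 6

Derivation:
Char 1 ('E'): step: R->0, L->6 (L advanced); E->plug->G->R->A->L->G->refl->H->L'->D->R'->H->plug->F
Char 2 ('E'): step: R->1, L=6; E->plug->G->R->C->L->E->refl->C->L'->G->R'->D->plug->D
Char 3 ('A'): step: R->2, L=6; A->plug->A->R->A->L->G->refl->H->L'->D->R'->B->plug->B
Char 4 ('F'): step: R->3, L=6; F->plug->H->R->H->L->A->refl->D->L'->B->R'->F->plug->H
Char 5 ('C'): step: R->4, L=6; C->plug->C->R->E->L->F->refl->B->L'->F->R'->F->plug->H
Char 6 ('C'): step: R->5, L=6; C->plug->C->R->G->L->C->refl->E->L'->C->R'->H->plug->F
Char 7 ('D'): step: R->6, L=6; D->plug->D->R->D->L->H->refl->G->L'->A->R'->H->plug->F
Final: ciphertext=FDBHHFF, RIGHT=6, LEFT=6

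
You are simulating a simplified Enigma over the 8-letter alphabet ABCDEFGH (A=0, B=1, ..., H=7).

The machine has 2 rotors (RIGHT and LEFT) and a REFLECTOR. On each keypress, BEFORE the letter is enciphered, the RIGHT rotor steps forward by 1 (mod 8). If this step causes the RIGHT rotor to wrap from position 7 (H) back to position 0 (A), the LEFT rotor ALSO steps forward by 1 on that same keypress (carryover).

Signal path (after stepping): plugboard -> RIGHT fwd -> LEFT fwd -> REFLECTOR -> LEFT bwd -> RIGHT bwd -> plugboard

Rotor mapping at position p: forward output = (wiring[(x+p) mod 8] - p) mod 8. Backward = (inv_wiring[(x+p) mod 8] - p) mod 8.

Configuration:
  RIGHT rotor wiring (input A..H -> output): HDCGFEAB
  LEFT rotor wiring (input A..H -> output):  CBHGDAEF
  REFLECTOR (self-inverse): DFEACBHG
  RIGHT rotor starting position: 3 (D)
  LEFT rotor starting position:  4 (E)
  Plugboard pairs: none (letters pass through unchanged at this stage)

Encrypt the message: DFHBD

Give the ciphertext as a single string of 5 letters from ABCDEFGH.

Answer: EBACB

Derivation:
Char 1 ('D'): step: R->4, L=4; D->plug->D->R->F->L->F->refl->B->L'->D->R'->E->plug->E
Char 2 ('F'): step: R->5, L=4; F->plug->F->R->F->L->F->refl->B->L'->D->R'->B->plug->B
Char 3 ('H'): step: R->6, L=4; H->plug->H->R->G->L->D->refl->A->L'->C->R'->A->plug->A
Char 4 ('B'): step: R->7, L=4; B->plug->B->R->A->L->H->refl->G->L'->E->R'->C->plug->C
Char 5 ('D'): step: R->0, L->5 (L advanced); D->plug->D->R->G->L->B->refl->F->L'->D->R'->B->plug->B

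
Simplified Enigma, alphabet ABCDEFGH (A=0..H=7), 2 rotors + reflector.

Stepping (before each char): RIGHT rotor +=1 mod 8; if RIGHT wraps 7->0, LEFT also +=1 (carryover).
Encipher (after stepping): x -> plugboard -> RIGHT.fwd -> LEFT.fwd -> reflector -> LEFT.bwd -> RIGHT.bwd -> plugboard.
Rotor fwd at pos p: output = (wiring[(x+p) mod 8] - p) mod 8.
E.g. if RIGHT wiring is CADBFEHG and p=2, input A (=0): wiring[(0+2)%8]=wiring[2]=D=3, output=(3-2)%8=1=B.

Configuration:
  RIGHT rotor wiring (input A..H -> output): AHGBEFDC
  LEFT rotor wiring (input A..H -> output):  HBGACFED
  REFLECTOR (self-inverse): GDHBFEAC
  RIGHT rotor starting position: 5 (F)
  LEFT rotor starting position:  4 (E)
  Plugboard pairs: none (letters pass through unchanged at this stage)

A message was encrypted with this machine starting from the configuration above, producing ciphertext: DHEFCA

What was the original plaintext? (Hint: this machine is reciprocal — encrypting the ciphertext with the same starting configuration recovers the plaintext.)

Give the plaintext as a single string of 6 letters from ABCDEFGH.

Answer: BBBCFF

Derivation:
Char 1 ('D'): step: R->6, L=4; D->plug->D->R->B->L->B->refl->D->L'->E->R'->B->plug->B
Char 2 ('H'): step: R->7, L=4; H->plug->H->R->E->L->D->refl->B->L'->B->R'->B->plug->B
Char 3 ('E'): step: R->0, L->5 (L advanced); E->plug->E->R->E->L->E->refl->F->L'->H->R'->B->plug->B
Char 4 ('F'): step: R->1, L=5; F->plug->F->R->C->L->G->refl->A->L'->A->R'->C->plug->C
Char 5 ('C'): step: R->2, L=5; C->plug->C->R->C->L->G->refl->A->L'->A->R'->F->plug->F
Char 6 ('A'): step: R->3, L=5; A->plug->A->R->G->L->D->refl->B->L'->F->R'->F->plug->F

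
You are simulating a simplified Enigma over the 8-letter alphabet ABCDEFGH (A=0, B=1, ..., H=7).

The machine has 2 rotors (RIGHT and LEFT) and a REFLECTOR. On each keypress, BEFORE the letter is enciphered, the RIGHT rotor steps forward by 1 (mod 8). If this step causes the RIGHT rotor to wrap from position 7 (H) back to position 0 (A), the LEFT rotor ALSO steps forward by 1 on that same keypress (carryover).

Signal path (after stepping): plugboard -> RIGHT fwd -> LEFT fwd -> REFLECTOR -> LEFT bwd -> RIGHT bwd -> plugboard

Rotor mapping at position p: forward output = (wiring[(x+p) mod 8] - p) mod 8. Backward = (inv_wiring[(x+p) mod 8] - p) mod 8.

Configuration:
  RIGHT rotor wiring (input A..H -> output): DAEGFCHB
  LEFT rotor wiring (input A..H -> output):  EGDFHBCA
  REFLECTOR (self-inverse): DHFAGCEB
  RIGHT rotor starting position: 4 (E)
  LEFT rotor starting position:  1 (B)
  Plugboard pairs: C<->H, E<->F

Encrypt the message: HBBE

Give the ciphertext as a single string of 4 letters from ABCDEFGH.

Answer: EDFD

Derivation:
Char 1 ('H'): step: R->5, L=1; H->plug->C->R->E->L->A->refl->D->L'->H->R'->F->plug->E
Char 2 ('B'): step: R->6, L=1; B->plug->B->R->D->L->G->refl->E->L'->C->R'->D->plug->D
Char 3 ('B'): step: R->7, L=1; B->plug->B->R->E->L->A->refl->D->L'->H->R'->E->plug->F
Char 4 ('E'): step: R->0, L->2 (L advanced); E->plug->F->R->C->L->F->refl->C->L'->G->R'->D->plug->D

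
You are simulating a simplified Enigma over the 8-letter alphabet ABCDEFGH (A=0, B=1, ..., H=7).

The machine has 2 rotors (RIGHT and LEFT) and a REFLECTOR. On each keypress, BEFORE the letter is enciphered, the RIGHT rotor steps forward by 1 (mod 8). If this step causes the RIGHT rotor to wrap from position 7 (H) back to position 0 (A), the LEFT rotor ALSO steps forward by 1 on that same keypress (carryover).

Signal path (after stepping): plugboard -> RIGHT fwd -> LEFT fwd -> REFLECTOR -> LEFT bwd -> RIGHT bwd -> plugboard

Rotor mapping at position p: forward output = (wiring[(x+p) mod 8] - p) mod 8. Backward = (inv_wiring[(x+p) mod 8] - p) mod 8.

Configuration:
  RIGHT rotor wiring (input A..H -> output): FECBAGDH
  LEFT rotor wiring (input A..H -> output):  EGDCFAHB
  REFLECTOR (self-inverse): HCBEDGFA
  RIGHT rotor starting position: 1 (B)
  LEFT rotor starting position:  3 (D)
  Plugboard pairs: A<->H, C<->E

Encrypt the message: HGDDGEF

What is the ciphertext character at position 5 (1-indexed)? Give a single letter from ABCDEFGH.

Char 1 ('H'): step: R->2, L=3; H->plug->A->R->A->L->H->refl->A->L'->H->R'->B->plug->B
Char 2 ('G'): step: R->3, L=3; G->plug->G->R->B->L->C->refl->B->L'->F->R'->B->plug->B
Char 3 ('D'): step: R->4, L=3; D->plug->D->R->D->L->E->refl->D->L'->G->R'->G->plug->G
Char 4 ('D'): step: R->5, L=3; D->plug->D->R->A->L->H->refl->A->L'->H->R'->E->plug->C
Char 5 ('G'): step: R->6, L=3; G->plug->G->R->C->L->F->refl->G->L'->E->R'->E->plug->C

C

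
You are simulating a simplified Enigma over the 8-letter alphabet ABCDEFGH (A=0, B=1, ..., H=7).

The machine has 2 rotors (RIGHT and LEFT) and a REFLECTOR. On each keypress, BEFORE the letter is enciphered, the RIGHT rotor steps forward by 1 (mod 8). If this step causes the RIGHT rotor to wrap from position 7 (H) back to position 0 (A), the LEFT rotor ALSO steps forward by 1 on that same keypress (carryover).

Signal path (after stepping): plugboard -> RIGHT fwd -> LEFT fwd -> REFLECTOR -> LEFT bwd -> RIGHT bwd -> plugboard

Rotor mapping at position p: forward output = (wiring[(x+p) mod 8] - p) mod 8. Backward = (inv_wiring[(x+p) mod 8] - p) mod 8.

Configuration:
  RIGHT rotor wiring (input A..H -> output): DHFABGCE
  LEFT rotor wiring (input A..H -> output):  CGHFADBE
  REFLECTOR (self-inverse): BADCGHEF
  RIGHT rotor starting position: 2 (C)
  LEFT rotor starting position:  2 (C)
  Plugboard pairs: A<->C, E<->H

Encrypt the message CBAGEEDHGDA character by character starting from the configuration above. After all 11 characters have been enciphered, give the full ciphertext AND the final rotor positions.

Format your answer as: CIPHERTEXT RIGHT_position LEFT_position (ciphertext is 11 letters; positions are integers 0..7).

Char 1 ('C'): step: R->3, L=2; C->plug->A->R->F->L->C->refl->D->L'->B->R'->E->plug->H
Char 2 ('B'): step: R->4, L=2; B->plug->B->R->C->L->G->refl->E->L'->H->R'->E->plug->H
Char 3 ('A'): step: R->5, L=2; A->plug->C->R->H->L->E->refl->G->L'->C->R'->E->plug->H
Char 4 ('G'): step: R->6, L=2; G->plug->G->R->D->L->B->refl->A->L'->G->R'->B->plug->B
Char 5 ('E'): step: R->7, L=2; E->plug->H->R->D->L->B->refl->A->L'->G->R'->D->plug->D
Char 6 ('E'): step: R->0, L->3 (L advanced); E->plug->H->R->E->L->B->refl->A->L'->C->R'->G->plug->G
Char 7 ('D'): step: R->1, L=3; D->plug->D->R->A->L->C->refl->D->L'->G->R'->A->plug->C
Char 8 ('H'): step: R->2, L=3; H->plug->E->R->A->L->C->refl->D->L'->G->R'->B->plug->B
Char 9 ('G'): step: R->3, L=3; G->plug->G->R->E->L->B->refl->A->L'->C->R'->H->plug->E
Char 10 ('D'): step: R->4, L=3; D->plug->D->R->A->L->C->refl->D->L'->G->R'->C->plug->A
Char 11 ('A'): step: R->5, L=3; A->plug->C->R->H->L->E->refl->G->L'->D->R'->G->plug->G
Final: ciphertext=HHHBDGCBEAG, RIGHT=5, LEFT=3

Answer: HHHBDGCBEAG 5 3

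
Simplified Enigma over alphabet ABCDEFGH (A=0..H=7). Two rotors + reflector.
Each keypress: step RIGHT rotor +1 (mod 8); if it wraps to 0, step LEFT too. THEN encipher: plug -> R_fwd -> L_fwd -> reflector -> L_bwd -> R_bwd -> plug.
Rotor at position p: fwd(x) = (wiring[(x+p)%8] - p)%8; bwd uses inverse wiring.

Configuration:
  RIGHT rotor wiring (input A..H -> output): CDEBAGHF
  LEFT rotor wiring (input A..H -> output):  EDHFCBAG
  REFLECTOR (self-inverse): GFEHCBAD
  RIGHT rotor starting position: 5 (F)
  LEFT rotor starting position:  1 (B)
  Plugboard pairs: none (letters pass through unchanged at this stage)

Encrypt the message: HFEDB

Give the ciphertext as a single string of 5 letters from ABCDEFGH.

Char 1 ('H'): step: R->6, L=1; H->plug->H->R->A->L->C->refl->E->L'->C->R'->G->plug->G
Char 2 ('F'): step: R->7, L=1; F->plug->F->R->B->L->G->refl->A->L'->E->R'->C->plug->C
Char 3 ('E'): step: R->0, L->2 (L advanced); E->plug->E->R->A->L->F->refl->B->L'->H->R'->G->plug->G
Char 4 ('D'): step: R->1, L=2; D->plug->D->R->H->L->B->refl->F->L'->A->R'->C->plug->C
Char 5 ('B'): step: R->2, L=2; B->plug->B->R->H->L->B->refl->F->L'->A->R'->G->plug->G

Answer: GCGCG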